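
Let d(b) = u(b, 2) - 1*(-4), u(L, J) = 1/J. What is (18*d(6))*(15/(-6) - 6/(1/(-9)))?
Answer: 8343/2 ≈ 4171.5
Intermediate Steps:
d(b) = 9/2 (d(b) = 1/2 - 1*(-4) = ½ + 4 = 9/2)
(18*d(6))*(15/(-6) - 6/(1/(-9))) = (18*(9/2))*(15/(-6) - 6/(1/(-9))) = 81*(15*(-⅙) - 6/(-⅑)) = 81*(-5/2 - 6*(-9)) = 81*(-5/2 + 54) = 81*(103/2) = 8343/2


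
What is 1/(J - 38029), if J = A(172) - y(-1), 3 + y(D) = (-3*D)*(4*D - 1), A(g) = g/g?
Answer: -1/38010 ≈ -2.6309e-5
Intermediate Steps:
A(g) = 1
y(D) = -3 - 3*D*(-1 + 4*D) (y(D) = -3 + (-3*D)*(4*D - 1) = -3 + (-3*D)*(-1 + 4*D) = -3 - 3*D*(-1 + 4*D))
J = 19 (J = 1 - (-3 - 12*(-1)**2 + 3*(-1)) = 1 - (-3 - 12*1 - 3) = 1 - (-3 - 12 - 3) = 1 - 1*(-18) = 1 + 18 = 19)
1/(J - 38029) = 1/(19 - 38029) = 1/(-38010) = -1/38010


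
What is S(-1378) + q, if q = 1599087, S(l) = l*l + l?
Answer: 3496593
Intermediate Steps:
S(l) = l + l**2 (S(l) = l**2 + l = l + l**2)
S(-1378) + q = -1378*(1 - 1378) + 1599087 = -1378*(-1377) + 1599087 = 1897506 + 1599087 = 3496593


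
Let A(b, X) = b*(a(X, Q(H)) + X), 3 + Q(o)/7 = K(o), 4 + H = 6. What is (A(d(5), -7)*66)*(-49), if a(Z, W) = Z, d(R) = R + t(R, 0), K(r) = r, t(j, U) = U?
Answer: 226380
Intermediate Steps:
H = 2 (H = -4 + 6 = 2)
Q(o) = -21 + 7*o
d(R) = R (d(R) = R + 0 = R)
A(b, X) = 2*X*b (A(b, X) = b*(X + X) = b*(2*X) = 2*X*b)
(A(d(5), -7)*66)*(-49) = ((2*(-7)*5)*66)*(-49) = -70*66*(-49) = -4620*(-49) = 226380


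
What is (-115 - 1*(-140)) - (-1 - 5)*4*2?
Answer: 73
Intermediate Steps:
(-115 - 1*(-140)) - (-1 - 5)*4*2 = (-115 + 140) - (-6*4)*2 = 25 - (-24)*2 = 25 - 1*(-48) = 25 + 48 = 73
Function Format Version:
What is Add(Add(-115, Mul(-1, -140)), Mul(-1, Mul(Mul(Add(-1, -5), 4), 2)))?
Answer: 73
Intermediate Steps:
Add(Add(-115, Mul(-1, -140)), Mul(-1, Mul(Mul(Add(-1, -5), 4), 2))) = Add(Add(-115, 140), Mul(-1, Mul(Mul(-6, 4), 2))) = Add(25, Mul(-1, Mul(-24, 2))) = Add(25, Mul(-1, -48)) = Add(25, 48) = 73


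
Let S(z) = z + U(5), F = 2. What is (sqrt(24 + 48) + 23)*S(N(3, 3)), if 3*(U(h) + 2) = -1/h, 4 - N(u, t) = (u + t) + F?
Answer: -2093/15 - 182*sqrt(2)/5 ≈ -191.01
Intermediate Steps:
N(u, t) = 2 - t - u (N(u, t) = 4 - ((u + t) + 2) = 4 - ((t + u) + 2) = 4 - (2 + t + u) = 4 + (-2 - t - u) = 2 - t - u)
U(h) = -2 - 1/(3*h) (U(h) = -2 + (-1/h)/3 = -2 - 1/(3*h))
S(z) = -31/15 + z (S(z) = z + (-2 - 1/3/5) = z + (-2 - 1/3*1/5) = z + (-2 - 1/15) = z - 31/15 = -31/15 + z)
(sqrt(24 + 48) + 23)*S(N(3, 3)) = (sqrt(24 + 48) + 23)*(-31/15 + (2 - 1*3 - 1*3)) = (sqrt(72) + 23)*(-31/15 + (2 - 3 - 3)) = (6*sqrt(2) + 23)*(-31/15 - 4) = (23 + 6*sqrt(2))*(-91/15) = -2093/15 - 182*sqrt(2)/5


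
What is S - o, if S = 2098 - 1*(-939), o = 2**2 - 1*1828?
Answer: 4861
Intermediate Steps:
o = -1824 (o = 4 - 1828 = -1824)
S = 3037 (S = 2098 + 939 = 3037)
S - o = 3037 - 1*(-1824) = 3037 + 1824 = 4861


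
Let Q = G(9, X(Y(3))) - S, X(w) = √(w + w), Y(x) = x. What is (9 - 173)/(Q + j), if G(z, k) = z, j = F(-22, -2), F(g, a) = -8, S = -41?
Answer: -82/21 ≈ -3.9048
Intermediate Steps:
X(w) = √2*√w (X(w) = √(2*w) = √2*√w)
j = -8
Q = 50 (Q = 9 - 1*(-41) = 9 + 41 = 50)
(9 - 173)/(Q + j) = (9 - 173)/(50 - 8) = -164/42 = -164*1/42 = -82/21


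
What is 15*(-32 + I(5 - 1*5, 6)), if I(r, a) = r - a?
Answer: -570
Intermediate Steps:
15*(-32 + I(5 - 1*5, 6)) = 15*(-32 + ((5 - 1*5) - 1*6)) = 15*(-32 + ((5 - 5) - 6)) = 15*(-32 + (0 - 6)) = 15*(-32 - 6) = 15*(-38) = -570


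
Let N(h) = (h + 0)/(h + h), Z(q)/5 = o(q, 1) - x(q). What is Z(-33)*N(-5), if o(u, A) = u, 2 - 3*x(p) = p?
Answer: -335/3 ≈ -111.67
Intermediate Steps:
x(p) = 2/3 - p/3
Z(q) = -10/3 + 20*q/3 (Z(q) = 5*(q - (2/3 - q/3)) = 5*(q + (-2/3 + q/3)) = 5*(-2/3 + 4*q/3) = -10/3 + 20*q/3)
N(h) = 1/2 (N(h) = h/((2*h)) = h*(1/(2*h)) = 1/2)
Z(-33)*N(-5) = (-10/3 + (20/3)*(-33))*(1/2) = (-10/3 - 220)*(1/2) = -670/3*1/2 = -335/3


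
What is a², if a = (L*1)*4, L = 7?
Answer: 784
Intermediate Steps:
a = 28 (a = (7*1)*4 = 7*4 = 28)
a² = 28² = 784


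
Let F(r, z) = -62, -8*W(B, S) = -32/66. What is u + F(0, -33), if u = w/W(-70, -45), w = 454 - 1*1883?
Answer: -47281/2 ≈ -23641.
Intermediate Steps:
w = -1429 (w = 454 - 1883 = -1429)
W(B, S) = 2/33 (W(B, S) = -(-4)/66 = -⅛*(-16/33) = 2/33)
u = -47157/2 (u = -1429/2/33 = -1429*33/2 = -47157/2 ≈ -23579.)
u + F(0, -33) = -47157/2 - 62 = -47281/2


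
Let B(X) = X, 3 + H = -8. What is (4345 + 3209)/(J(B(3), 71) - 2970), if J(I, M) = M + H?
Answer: -1259/485 ≈ -2.5959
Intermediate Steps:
H = -11 (H = -3 - 8 = -11)
J(I, M) = -11 + M (J(I, M) = M - 11 = -11 + M)
(4345 + 3209)/(J(B(3), 71) - 2970) = (4345 + 3209)/((-11 + 71) - 2970) = 7554/(60 - 2970) = 7554/(-2910) = 7554*(-1/2910) = -1259/485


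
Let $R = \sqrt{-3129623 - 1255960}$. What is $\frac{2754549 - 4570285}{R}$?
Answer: $\frac{1815736 i \sqrt{54143}}{487287} \approx 867.04 i$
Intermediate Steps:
$R = 9 i \sqrt{54143}$ ($R = \sqrt{-4385583} = 9 i \sqrt{54143} \approx 2094.2 i$)
$\frac{2754549 - 4570285}{R} = \frac{2754549 - 4570285}{9 i \sqrt{54143}} = \left(2754549 - 4570285\right) \left(- \frac{i \sqrt{54143}}{487287}\right) = - 1815736 \left(- \frac{i \sqrt{54143}}{487287}\right) = \frac{1815736 i \sqrt{54143}}{487287}$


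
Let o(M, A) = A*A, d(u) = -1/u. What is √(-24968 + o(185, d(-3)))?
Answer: I*√224711/3 ≈ 158.01*I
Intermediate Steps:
o(M, A) = A²
√(-24968 + o(185, d(-3))) = √(-24968 + (-1/(-3))²) = √(-24968 + (-1*(-⅓))²) = √(-24968 + (⅓)²) = √(-24968 + ⅑) = √(-224711/9) = I*√224711/3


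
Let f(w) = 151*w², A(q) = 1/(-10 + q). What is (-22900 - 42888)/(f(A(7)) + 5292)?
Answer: -592092/47779 ≈ -12.392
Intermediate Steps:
(-22900 - 42888)/(f(A(7)) + 5292) = (-22900 - 42888)/(151*(1/(-10 + 7))² + 5292) = -65788/(151*(1/(-3))² + 5292) = -65788/(151*(-⅓)² + 5292) = -65788/(151*(⅑) + 5292) = -65788/(151/9 + 5292) = -65788/47779/9 = -65788*9/47779 = -592092/47779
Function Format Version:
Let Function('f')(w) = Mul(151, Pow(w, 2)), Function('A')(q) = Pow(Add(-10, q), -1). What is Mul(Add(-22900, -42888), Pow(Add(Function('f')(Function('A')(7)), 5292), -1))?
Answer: Rational(-592092, 47779) ≈ -12.392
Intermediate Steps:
Mul(Add(-22900, -42888), Pow(Add(Function('f')(Function('A')(7)), 5292), -1)) = Mul(Add(-22900, -42888), Pow(Add(Mul(151, Pow(Pow(Add(-10, 7), -1), 2)), 5292), -1)) = Mul(-65788, Pow(Add(Mul(151, Pow(Pow(-3, -1), 2)), 5292), -1)) = Mul(-65788, Pow(Add(Mul(151, Pow(Rational(-1, 3), 2)), 5292), -1)) = Mul(-65788, Pow(Add(Mul(151, Rational(1, 9)), 5292), -1)) = Mul(-65788, Pow(Add(Rational(151, 9), 5292), -1)) = Mul(-65788, Pow(Rational(47779, 9), -1)) = Mul(-65788, Rational(9, 47779)) = Rational(-592092, 47779)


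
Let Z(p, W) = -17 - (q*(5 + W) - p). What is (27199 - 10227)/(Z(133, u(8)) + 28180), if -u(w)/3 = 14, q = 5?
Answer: 16972/28481 ≈ 0.59591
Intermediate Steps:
u(w) = -42 (u(w) = -3*14 = -42)
Z(p, W) = -42 + p - 5*W (Z(p, W) = -17 - (5*(5 + W) - p) = -17 - ((25 + 5*W) - p) = -17 - (25 - p + 5*W) = -17 + (-25 + p - 5*W) = -42 + p - 5*W)
(27199 - 10227)/(Z(133, u(8)) + 28180) = (27199 - 10227)/((-42 + 133 - 5*(-42)) + 28180) = 16972/((-42 + 133 + 210) + 28180) = 16972/(301 + 28180) = 16972/28481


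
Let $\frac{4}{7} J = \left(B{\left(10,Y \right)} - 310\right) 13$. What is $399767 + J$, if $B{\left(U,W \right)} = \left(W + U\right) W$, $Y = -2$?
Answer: $\frac{784701}{2} \approx 3.9235 \cdot 10^{5}$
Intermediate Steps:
$B{\left(U,W \right)} = W \left(U + W\right)$ ($B{\left(U,W \right)} = \left(U + W\right) W = W \left(U + W\right)$)
$J = - \frac{14833}{2}$ ($J = \frac{7 \left(- 2 \left(10 - 2\right) - 310\right) 13}{4} = \frac{7 \left(\left(-2\right) 8 - 310\right) 13}{4} = \frac{7 \left(-16 - 310\right) 13}{4} = \frac{7 \left(\left(-326\right) 13\right)}{4} = \frac{7}{4} \left(-4238\right) = - \frac{14833}{2} \approx -7416.5$)
$399767 + J = 399767 - \frac{14833}{2} = \frac{784701}{2}$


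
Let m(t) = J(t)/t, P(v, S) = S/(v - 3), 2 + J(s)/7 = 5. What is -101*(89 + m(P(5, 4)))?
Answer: -20099/2 ≈ -10050.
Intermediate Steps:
J(s) = 21 (J(s) = -14 + 7*5 = -14 + 35 = 21)
P(v, S) = S/(-3 + v)
m(t) = 21/t
-101*(89 + m(P(5, 4))) = -101*(89 + 21/((4/(-3 + 5)))) = -101*(89 + 21/((4/2))) = -101*(89 + 21/((4*(½)))) = -101*(89 + 21/2) = -101*199/2 = -20099/2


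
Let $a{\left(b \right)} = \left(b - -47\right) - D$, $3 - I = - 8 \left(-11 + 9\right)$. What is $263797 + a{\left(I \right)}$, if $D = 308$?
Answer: $263523$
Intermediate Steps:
$I = -13$ ($I = 3 - - 8 \left(-11 + 9\right) = 3 - \left(-8\right) \left(-2\right) = 3 - 16 = -13$)
$a{\left(b \right)} = -261 + b$ ($a{\left(b \right)} = \left(b - -47\right) - 308 = \left(b + 47\right) - 308 = \left(47 + b\right) - 308 = -261 + b$)
$263797 + a{\left(I \right)} = 263797 - 274 = 263523$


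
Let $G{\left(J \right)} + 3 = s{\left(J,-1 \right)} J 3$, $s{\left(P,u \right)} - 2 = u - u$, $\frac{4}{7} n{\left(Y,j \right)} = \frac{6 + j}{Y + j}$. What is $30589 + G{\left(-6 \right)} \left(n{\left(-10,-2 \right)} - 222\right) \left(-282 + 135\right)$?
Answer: $- \frac{4981925}{4} \approx -1.2455 \cdot 10^{6}$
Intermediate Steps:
$n{\left(Y,j \right)} = \frac{7 \left(6 + j\right)}{4 \left(Y + j\right)}$ ($n{\left(Y,j \right)} = \frac{7 \frac{6 + j}{Y + j}}{4} = \frac{7 \left(6 + j\right)}{4 \left(Y + j\right)}$)
$s{\left(P,u \right)} = 2$ ($s{\left(P,u \right)} = 2 + \left(u - u\right) = 2 + 0 = 2$)
$G{\left(J \right)} = -3 + 6 J$ ($G{\left(J \right)} = -3 + 2 J 3 = -3 + 6 J$)
$30589 + G{\left(-6 \right)} \left(n{\left(-10,-2 \right)} - 222\right) \left(-282 + 135\right) = 30589 + \left(-3 + 6 \left(-6\right)\right) \left(\frac{7 \left(6 - 2\right)}{4 \left(-10 - 2\right)} - 222\right) \left(-282 + 135\right) = 30589 + \left(-3 - 36\right) \left(\frac{7}{4} \frac{1}{-12} \cdot 4 - 222\right) \left(-147\right) = 30589 - 39 \left(\frac{7}{4} \left(- \frac{1}{12}\right) 4 - 222\right) \left(-147\right) = 30589 - 39 \left(- \frac{7}{12} - 222\right) \left(-147\right) = 30589 - 39 \left(\left(- \frac{2671}{12}\right) \left(-147\right)\right) = 30589 - \frac{5104281}{4} = - \frac{4981925}{4}$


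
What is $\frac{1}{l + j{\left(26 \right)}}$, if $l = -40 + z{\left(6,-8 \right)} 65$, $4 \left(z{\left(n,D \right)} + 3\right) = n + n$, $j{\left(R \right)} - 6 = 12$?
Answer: $- \frac{1}{22} \approx -0.045455$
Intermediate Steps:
$j{\left(R \right)} = 18$ ($j{\left(R \right)} = 6 + 12 = 18$)
$z{\left(n,D \right)} = -3 + \frac{n}{2}$ ($z{\left(n,D \right)} = -3 + \frac{n + n}{4} = -3 + \frac{2 n}{4} = -3 + \frac{n}{2}$)
$l = -40$ ($l = -40 + \left(-3 + \frac{1}{2} \cdot 6\right) 65 = -40 + \left(-3 + 3\right) 65 = -40 + 0 \cdot 65 = -40 + 0 = -40$)
$\frac{1}{l + j{\left(26 \right)}} = \frac{1}{-40 + 18} = \frac{1}{-22} = - \frac{1}{22}$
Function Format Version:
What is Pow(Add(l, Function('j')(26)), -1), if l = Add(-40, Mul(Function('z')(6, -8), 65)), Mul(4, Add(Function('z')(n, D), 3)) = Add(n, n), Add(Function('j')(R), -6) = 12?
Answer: Rational(-1, 22) ≈ -0.045455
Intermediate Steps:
Function('j')(R) = 18 (Function('j')(R) = Add(6, 12) = 18)
Function('z')(n, D) = Add(-3, Mul(Rational(1, 2), n)) (Function('z')(n, D) = Add(-3, Mul(Rational(1, 4), Add(n, n))) = Add(-3, Mul(Rational(1, 4), Mul(2, n))) = Add(-3, Mul(Rational(1, 2), n)))
l = -40 (l = Add(-40, Mul(Add(-3, Mul(Rational(1, 2), 6)), 65)) = Add(-40, Mul(Add(-3, 3), 65)) = Add(-40, Mul(0, 65)) = Add(-40, 0) = -40)
Pow(Add(l, Function('j')(26)), -1) = Pow(Add(-40, 18), -1) = Pow(-22, -1) = Rational(-1, 22)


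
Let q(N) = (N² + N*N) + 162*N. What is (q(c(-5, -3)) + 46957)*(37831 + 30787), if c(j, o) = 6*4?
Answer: 3567930146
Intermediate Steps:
c(j, o) = 24
q(N) = 2*N² + 162*N (q(N) = (N² + N²) + 162*N = 2*N² + 162*N)
(q(c(-5, -3)) + 46957)*(37831 + 30787) = (2*24*(81 + 24) + 46957)*(37831 + 30787) = (2*24*105 + 46957)*68618 = (5040 + 46957)*68618 = 51997*68618 = 3567930146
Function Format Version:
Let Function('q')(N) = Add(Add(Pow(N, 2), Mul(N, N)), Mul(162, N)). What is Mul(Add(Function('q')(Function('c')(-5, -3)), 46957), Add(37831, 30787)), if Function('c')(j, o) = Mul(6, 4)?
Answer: 3567930146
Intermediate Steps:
Function('c')(j, o) = 24
Function('q')(N) = Add(Mul(2, Pow(N, 2)), Mul(162, N)) (Function('q')(N) = Add(Add(Pow(N, 2), Pow(N, 2)), Mul(162, N)) = Add(Mul(2, Pow(N, 2)), Mul(162, N)))
Mul(Add(Function('q')(Function('c')(-5, -3)), 46957), Add(37831, 30787)) = Mul(Add(Mul(2, 24, Add(81, 24)), 46957), Add(37831, 30787)) = Mul(Add(Mul(2, 24, 105), 46957), 68618) = Mul(Add(5040, 46957), 68618) = Mul(51997, 68618) = 3567930146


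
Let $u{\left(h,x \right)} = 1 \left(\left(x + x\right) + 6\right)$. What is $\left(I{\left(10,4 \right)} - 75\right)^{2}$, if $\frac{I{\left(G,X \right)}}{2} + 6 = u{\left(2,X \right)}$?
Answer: $3481$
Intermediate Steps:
$u{\left(h,x \right)} = 6 + 2 x$ ($u{\left(h,x \right)} = 1 \left(2 x + 6\right) = 1 \left(6 + 2 x\right) = 6 + 2 x$)
$I{\left(G,X \right)} = 4 X$ ($I{\left(G,X \right)} = -12 + 2 \left(6 + 2 X\right) = -12 + \left(12 + 4 X\right) = 4 X$)
$\left(I{\left(10,4 \right)} - 75\right)^{2} = \left(4 \cdot 4 - 75\right)^{2} = \left(16 - 75\right)^{2} = \left(-59\right)^{2} = 3481$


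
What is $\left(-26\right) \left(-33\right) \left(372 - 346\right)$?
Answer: $22308$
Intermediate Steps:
$\left(-26\right) \left(-33\right) \left(372 - 346\right) = 858 \cdot 26 = 22308$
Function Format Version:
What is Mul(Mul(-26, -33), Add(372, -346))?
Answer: 22308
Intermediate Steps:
Mul(Mul(-26, -33), Add(372, -346)) = Mul(858, 26) = 22308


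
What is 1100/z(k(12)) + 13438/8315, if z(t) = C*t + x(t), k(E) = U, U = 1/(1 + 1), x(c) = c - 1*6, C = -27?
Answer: -8891178/157985 ≈ -56.279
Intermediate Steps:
x(c) = -6 + c (x(c) = c - 6 = -6 + c)
U = ½ (U = 1/2 = ½ ≈ 0.50000)
k(E) = ½
z(t) = -6 - 26*t (z(t) = -27*t + (-6 + t) = -6 - 26*t)
1100/z(k(12)) + 13438/8315 = 1100/(-6 - 26*½) + 13438/8315 = 1100/(-6 - 13) + 13438*(1/8315) = 1100/(-19) + 13438/8315 = 1100*(-1/19) + 13438/8315 = -1100/19 + 13438/8315 = -8891178/157985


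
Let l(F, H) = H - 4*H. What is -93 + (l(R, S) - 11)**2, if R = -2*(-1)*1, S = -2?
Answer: -68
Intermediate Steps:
R = 2 (R = 2*1 = 2)
l(F, H) = -3*H
-93 + (l(R, S) - 11)**2 = -93 + (-3*(-2) - 11)**2 = -93 + (6 - 11)**2 = -93 + (-5)**2 = -93 + 25 = -68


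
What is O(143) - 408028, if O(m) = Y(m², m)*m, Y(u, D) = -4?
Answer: -408600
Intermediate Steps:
O(m) = -4*m
O(143) - 408028 = -4*143 - 408028 = -572 - 408028 = -408600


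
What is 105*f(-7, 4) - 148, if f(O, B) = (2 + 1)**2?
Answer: 797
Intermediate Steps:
f(O, B) = 9 (f(O, B) = 3**2 = 9)
105*f(-7, 4) - 148 = 105*9 - 148 = 945 - 148 = 797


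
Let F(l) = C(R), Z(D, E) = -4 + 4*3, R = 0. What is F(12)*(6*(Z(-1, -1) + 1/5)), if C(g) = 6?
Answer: 1476/5 ≈ 295.20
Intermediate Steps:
Z(D, E) = 8 (Z(D, E) = -4 + 12 = 8)
F(l) = 6
F(12)*(6*(Z(-1, -1) + 1/5)) = 6*(6*(8 + 1/5)) = 6*(6*(8 + ⅕)) = 6*(6*(41/5)) = 6*(246/5) = 1476/5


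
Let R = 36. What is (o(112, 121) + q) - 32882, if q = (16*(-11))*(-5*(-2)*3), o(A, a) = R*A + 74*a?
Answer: -25176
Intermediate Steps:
o(A, a) = 36*A + 74*a
q = -5280 (q = -1760*3 = -176*30 = -5280)
(o(112, 121) + q) - 32882 = ((36*112 + 74*121) - 5280) - 32882 = ((4032 + 8954) - 5280) - 32882 = (12986 - 5280) - 32882 = 7706 - 32882 = -25176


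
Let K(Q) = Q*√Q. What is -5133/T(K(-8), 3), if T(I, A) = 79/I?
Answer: 82128*I*√2/79 ≈ 1470.2*I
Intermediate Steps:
K(Q) = Q^(3/2)
-5133/T(K(-8), 3) = -5133*(-16*I*√2/79) = -(-82128)*I*√2/79 = 82128*I*√2/79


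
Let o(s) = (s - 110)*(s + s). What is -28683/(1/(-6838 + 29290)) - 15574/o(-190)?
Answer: -36707470819787/57000 ≈ -6.4399e+8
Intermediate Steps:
o(s) = 2*s*(-110 + s) (o(s) = (-110 + s)*(2*s) = 2*s*(-110 + s))
-28683/(1/(-6838 + 29290)) - 15574/o(-190) = -28683/(1/(-6838 + 29290)) - 15574*(-1/(380*(-110 - 190))) = -28683/(1/22452) - 15574/(2*(-190)*(-300)) = -28683/1/22452 - 15574/114000 = -28683*22452 - 15574*1/114000 = -643990716 - 7787/57000 = -36707470819787/57000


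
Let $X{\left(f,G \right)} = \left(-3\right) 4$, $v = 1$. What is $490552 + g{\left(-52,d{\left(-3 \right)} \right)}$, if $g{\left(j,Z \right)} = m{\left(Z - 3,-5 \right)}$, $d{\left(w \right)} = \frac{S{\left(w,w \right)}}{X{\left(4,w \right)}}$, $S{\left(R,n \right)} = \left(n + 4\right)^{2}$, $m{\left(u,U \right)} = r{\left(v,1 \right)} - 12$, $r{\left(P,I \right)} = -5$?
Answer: $490535$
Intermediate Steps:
$X{\left(f,G \right)} = -12$
$m{\left(u,U \right)} = -17$ ($m{\left(u,U \right)} = -5 - 12 = -17$)
$S{\left(R,n \right)} = \left(4 + n\right)^{2}$
$d{\left(w \right)} = - \frac{\left(4 + w\right)^{2}}{12}$ ($d{\left(w \right)} = \frac{\left(4 + w\right)^{2}}{-12} = \left(4 + w\right)^{2} \left(- \frac{1}{12}\right) = - \frac{\left(4 + w\right)^{2}}{12}$)
$g{\left(j,Z \right)} = -17$
$490552 + g{\left(-52,d{\left(-3 \right)} \right)} = 490552 - 17 = 490535$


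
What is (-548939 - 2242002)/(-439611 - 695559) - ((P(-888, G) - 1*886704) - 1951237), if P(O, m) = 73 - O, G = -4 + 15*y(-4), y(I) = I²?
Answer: 3220457377541/1135170 ≈ 2.8370e+6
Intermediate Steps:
G = 236 (G = -4 + 15*(-4)² = -4 + 15*16 = -4 + 240 = 236)
(-548939 - 2242002)/(-439611 - 695559) - ((P(-888, G) - 1*886704) - 1951237) = (-548939 - 2242002)/(-439611 - 695559) - (((73 - 1*(-888)) - 1*886704) - 1951237) = -2790941/(-1135170) - (((73 + 888) - 886704) - 1951237) = -2790941*(-1/1135170) - ((961 - 886704) - 1951237) = 2790941/1135170 - (-885743 - 1951237) = 2790941/1135170 - 1*(-2836980) = 2790941/1135170 + 2836980 = 3220457377541/1135170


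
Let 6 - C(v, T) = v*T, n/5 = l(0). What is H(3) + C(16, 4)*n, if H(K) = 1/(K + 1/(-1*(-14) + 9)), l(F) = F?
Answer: 23/70 ≈ 0.32857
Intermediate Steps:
n = 0 (n = 5*0 = 0)
C(v, T) = 6 - T*v (C(v, T) = 6 - v*T = 6 - T*v)
H(K) = 1/(1/23 + K) (H(K) = 1/(K + 1/(14 + 9)) = 1/(K + 1/23) = 1/(1/23 + K))
H(3) + C(16, 4)*n = 23/(1 + 23*3) + (6 - 1*4*16)*0 = 23/(1 + 69) + (6 - 64)*0 = 23/70 - 58*0 = 23*(1/70) + 0 = 23/70 + 0 = 23/70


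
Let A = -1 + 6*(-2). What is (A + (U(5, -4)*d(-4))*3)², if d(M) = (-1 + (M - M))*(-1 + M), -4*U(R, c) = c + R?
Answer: 4489/16 ≈ 280.56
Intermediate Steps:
U(R, c) = -R/4 - c/4 (U(R, c) = -(c + R)/4 = -(R + c)/4 = -R/4 - c/4)
A = -13 (A = -1 - 12 = -13)
d(M) = 1 - M (d(M) = (-1 + 0)*(-1 + M) = -(-1 + M) = 1 - M)
(A + (U(5, -4)*d(-4))*3)² = (-13 + ((-¼*5 - ¼*(-4))*(1 - 1*(-4)))*3)² = (-13 + ((-5/4 + 1)*(1 + 4))*3)² = (-13 - ¼*5*3)² = (-13 - 5/4*3)² = (-13 - 15/4)² = (-67/4)² = 4489/16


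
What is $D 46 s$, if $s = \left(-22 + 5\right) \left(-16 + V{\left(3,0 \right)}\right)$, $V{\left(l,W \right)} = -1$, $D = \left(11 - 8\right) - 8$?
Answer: $-66470$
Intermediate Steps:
$D = -5$ ($D = 3 - 8 = -5$)
$s = 289$ ($s = \left(-22 + 5\right) \left(-16 - 1\right) = \left(-17\right) \left(-17\right) = 289$)
$D 46 s = \left(-5\right) 46 \cdot 289 = \left(-230\right) 289 = -66470$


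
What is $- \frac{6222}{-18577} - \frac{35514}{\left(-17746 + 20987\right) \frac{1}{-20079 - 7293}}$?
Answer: $\frac{18058521382518}{60208057} \approx 2.9994 \cdot 10^{5}$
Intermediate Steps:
$- \frac{6222}{-18577} - \frac{35514}{\left(-17746 + 20987\right) \frac{1}{-20079 - 7293}} = \left(-6222\right) \left(- \frac{1}{18577}\right) - \frac{35514}{3241 \frac{1}{-27372}} = \frac{6222}{18577} - \frac{35514}{3241 \left(- \frac{1}{27372}\right)} = \frac{6222}{18577} - \frac{35514}{- \frac{3241}{27372}} = \frac{6222}{18577} - - \frac{972089208}{3241} = \frac{6222}{18577} + \frac{972089208}{3241} = \frac{18058521382518}{60208057}$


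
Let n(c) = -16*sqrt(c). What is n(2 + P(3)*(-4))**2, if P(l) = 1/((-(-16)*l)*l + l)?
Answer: 74240/147 ≈ 505.03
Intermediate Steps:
P(l) = 1/(l + 16*l**2) (P(l) = 1/((16*l)*l + l) = 1/(16*l**2 + l) = 1/(l + 16*l**2))
n(2 + P(3)*(-4))**2 = (-16*sqrt(2 + (1/(3*(1 + 16*3)))*(-4)))**2 = (-16*sqrt(2 + (1/(3*(1 + 48)))*(-4)))**2 = (-16*sqrt(2 + ((1/3)/49)*(-4)))**2 = (-16*sqrt(2 + ((1/3)*(1/49))*(-4)))**2 = (-16*sqrt(2 + (1/147)*(-4)))**2 = (-16*sqrt(2 - 4/147))**2 = (-16*sqrt(870)/21)**2 = 74240/147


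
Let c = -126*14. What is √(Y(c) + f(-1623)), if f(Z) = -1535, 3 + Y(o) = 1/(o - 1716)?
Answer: I*√4656449670/1740 ≈ 39.217*I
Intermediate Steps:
c = -1764
Y(o) = -3 + 1/(-1716 + o) (Y(o) = -3 + 1/(o - 1716) = -3 + 1/(-1716 + o))
√(Y(c) + f(-1623)) = √((5149 - 3*(-1764))/(-1716 - 1764) - 1535) = √((5149 + 5292)/(-3480) - 1535) = √(-1/3480*10441 - 1535) = √(-10441/3480 - 1535) = √(-5352241/3480) = I*√4656449670/1740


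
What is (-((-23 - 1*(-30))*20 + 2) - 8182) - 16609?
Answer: -24933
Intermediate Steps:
(-((-23 - 1*(-30))*20 + 2) - 8182) - 16609 = (-((-23 + 30)*20 + 2) - 8182) - 16609 = (-(7*20 + 2) - 8182) - 16609 = (-(140 + 2) - 8182) - 16609 = (-1*142 - 8182) - 16609 = (-142 - 8182) - 16609 = -8324 - 16609 = -24933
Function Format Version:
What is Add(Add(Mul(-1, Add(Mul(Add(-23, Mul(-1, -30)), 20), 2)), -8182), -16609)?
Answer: -24933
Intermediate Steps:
Add(Add(Mul(-1, Add(Mul(Add(-23, Mul(-1, -30)), 20), 2)), -8182), -16609) = Add(Add(Mul(-1, Add(Mul(Add(-23, 30), 20), 2)), -8182), -16609) = Add(Add(Mul(-1, Add(Mul(7, 20), 2)), -8182), -16609) = Add(Add(Mul(-1, Add(140, 2)), -8182), -16609) = Add(Add(Mul(-1, 142), -8182), -16609) = Add(Add(-142, -8182), -16609) = Add(-8324, -16609) = -24933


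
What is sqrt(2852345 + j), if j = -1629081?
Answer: 4*sqrt(76454) ≈ 1106.0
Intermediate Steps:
sqrt(2852345 + j) = sqrt(2852345 - 1629081) = sqrt(1223264) = 4*sqrt(76454)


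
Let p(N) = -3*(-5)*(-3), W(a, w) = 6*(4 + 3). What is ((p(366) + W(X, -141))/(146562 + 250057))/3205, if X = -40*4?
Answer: -3/1271163895 ≈ -2.3600e-9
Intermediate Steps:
X = -160
W(a, w) = 42 (W(a, w) = 6*7 = 42)
p(N) = -45 (p(N) = 15*(-3) = -45)
((p(366) + W(X, -141))/(146562 + 250057))/3205 = ((-45 + 42)/(146562 + 250057))/3205 = -3/396619*(1/3205) = -3*1/396619*(1/3205) = -3/396619*1/3205 = -3/1271163895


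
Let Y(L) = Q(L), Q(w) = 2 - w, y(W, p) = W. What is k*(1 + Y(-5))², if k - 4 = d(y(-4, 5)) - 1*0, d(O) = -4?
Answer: 0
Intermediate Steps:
Y(L) = 2 - L
k = 0 (k = 4 + (-4 - 1*0) = 4 + (-4 + 0) = 4 - 4 = 0)
k*(1 + Y(-5))² = 0*(1 + (2 - 1*(-5)))² = 0*(1 + (2 + 5))² = 0*(1 + 7)² = 0*8² = 0*64 = 0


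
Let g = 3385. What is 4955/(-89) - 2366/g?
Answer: -16983249/301265 ≈ -56.373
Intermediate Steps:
4955/(-89) - 2366/g = 4955/(-89) - 2366/3385 = 4955*(-1/89) - 2366*1/3385 = -4955/89 - 2366/3385 = -16983249/301265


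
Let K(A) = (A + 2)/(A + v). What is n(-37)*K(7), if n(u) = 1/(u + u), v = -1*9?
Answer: 9/148 ≈ 0.060811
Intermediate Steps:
v = -9
n(u) = 1/(2*u)
K(A) = (2 + A)/(-9 + A) (K(A) = (A + 2)/(A - 9) = (2 + A)/(-9 + A))
n(-37)*K(7) = ((½)/(-37))*((2 + 7)/(-9 + 7)) = ((½)*(-1/37))*(9/(-2)) = -(-1)*9/148 = -1/74*(-9/2) = 9/148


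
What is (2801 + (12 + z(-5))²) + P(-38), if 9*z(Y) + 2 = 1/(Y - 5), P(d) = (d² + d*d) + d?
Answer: 5210509/900 ≈ 5789.5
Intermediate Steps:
P(d) = d + 2*d² (P(d) = (d² + d²) + d = 2*d² + d = d + 2*d²)
z(Y) = -2/9 + 1/(9*(-5 + Y)) (z(Y) = -2/9 + 1/(9*(Y - 5)) = -2/9 + 1/(9*(-5 + Y)))
(2801 + (12 + z(-5))²) + P(-38) = (2801 + (12 + (11 - 2*(-5))/(9*(-5 - 5)))²) - 38*(1 + 2*(-38)) = (2801 + (12 + (⅑)*(11 + 10)/(-10))²) - 38*(1 - 76) = (2801 + (12 + (⅑)*(-⅒)*21)²) - 38*(-75) = (2801 + (12 - 7/30)²) + 2850 = (2801 + (353/30)²) + 2850 = (2801 + 124609/900) + 2850 = 2645509/900 + 2850 = 5210509/900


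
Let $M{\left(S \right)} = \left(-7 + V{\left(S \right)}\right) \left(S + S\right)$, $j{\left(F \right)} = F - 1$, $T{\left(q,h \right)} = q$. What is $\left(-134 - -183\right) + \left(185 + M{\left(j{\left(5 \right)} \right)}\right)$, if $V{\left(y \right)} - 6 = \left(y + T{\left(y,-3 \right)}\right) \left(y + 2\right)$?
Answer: $610$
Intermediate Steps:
$j{\left(F \right)} = -1 + F$ ($j{\left(F \right)} = F - 1 = -1 + F$)
$V{\left(y \right)} = 6 + 2 y \left(2 + y\right)$ ($V{\left(y \right)} = 6 + \left(y + y\right) \left(y + 2\right) = 6 + 2 y \left(2 + y\right)$)
$M{\left(S \right)} = 2 S \left(-1 + 2 S^{2} + 4 S\right)$ ($M{\left(S \right)} = \left(-7 + \left(6 + 2 S^{2} + 4 S\right)\right) \left(S + S\right) = \left(-1 + 2 S^{2} + 4 S\right) 2 S = 2 S \left(-1 + 2 S^{2} + 4 S\right)$)
$\left(-134 - -183\right) + \left(185 + M{\left(j{\left(5 \right)} \right)}\right) = \left(-134 - -183\right) + \left(185 + 2 \left(-1 + 5\right) \left(-1 + 2 \left(-1 + 5\right)^{2} + 4 \left(-1 + 5\right)\right)\right) = \left(-134 + 183\right) + \left(185 + 2 \cdot 4 \left(-1 + 2 \cdot 4^{2} + 4 \cdot 4\right)\right) = 49 + \left(185 + 2 \cdot 4 \left(-1 + 2 \cdot 16 + 16\right)\right) = 49 + \left(185 + 2 \cdot 4 \left(-1 + 32 + 16\right)\right) = 49 + \left(185 + 2 \cdot 4 \cdot 47\right) = 49 + \left(185 + 376\right) = 49 + 561 = 610$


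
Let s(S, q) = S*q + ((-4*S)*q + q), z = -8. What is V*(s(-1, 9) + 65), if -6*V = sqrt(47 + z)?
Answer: -101*sqrt(39)/6 ≈ -105.12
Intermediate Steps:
s(S, q) = q - 3*S*q (s(S, q) = S*q + (-4*S*q + q) = S*q + (q - 4*S*q) = q - 3*S*q)
V = -sqrt(39)/6 (V = -sqrt(47 - 8)/6 = -sqrt(39)/6 ≈ -1.0408)
V*(s(-1, 9) + 65) = (-sqrt(39)/6)*(9*(1 - 3*(-1)) + 65) = (-sqrt(39)/6)*(9*(1 + 3) + 65) = (-sqrt(39)/6)*(9*4 + 65) = (-sqrt(39)/6)*(36 + 65) = -sqrt(39)/6*101 = -101*sqrt(39)/6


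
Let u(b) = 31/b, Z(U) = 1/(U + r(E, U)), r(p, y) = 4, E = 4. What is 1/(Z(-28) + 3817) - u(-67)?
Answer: 2841425/6137669 ≈ 0.46295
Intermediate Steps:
Z(U) = 1/(4 + U) (Z(U) = 1/(U + 4) = 1/(4 + U))
1/(Z(-28) + 3817) - u(-67) = 1/(1/(4 - 28) + 3817) - 31/(-67) = 1/(1/(-24) + 3817) - 31*(-1)/67 = 1/(-1/24 + 3817) - 1*(-31/67) = 1/(91607/24) + 31/67 = 24/91607 + 31/67 = 2841425/6137669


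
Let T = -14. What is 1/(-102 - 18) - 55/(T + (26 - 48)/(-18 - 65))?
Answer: 3037/760 ≈ 3.9961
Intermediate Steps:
1/(-102 - 18) - 55/(T + (26 - 48)/(-18 - 65)) = 1/(-102 - 18) - 55/(-14 + (26 - 48)/(-18 - 65)) = 1/(-120) - 55/(-14 - 22/(-83)) = -1/120 - 55/(-14 - 22*(-1/83)) = -1/120 - 55/(-14 + 22/83) = -1/120 - 55/(-1140/83) = -1/120 - 55*(-83/1140) = -1/120 + 913/228 = 3037/760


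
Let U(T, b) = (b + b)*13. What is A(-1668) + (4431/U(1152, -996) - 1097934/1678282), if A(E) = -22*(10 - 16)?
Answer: 950159300383/7243465112 ≈ 131.17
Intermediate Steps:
U(T, b) = 26*b (U(T, b) = (2*b)*13 = 26*b)
A(E) = 132 (A(E) = -22*(-6) = 132)
A(-1668) + (4431/U(1152, -996) - 1097934/1678282) = 132 + (4431/((26*(-996))) - 1097934/1678282) = 132 + (4431/(-25896) - 1097934*1/1678282) = 132 + (4431*(-1/25896) - 548967/839141) = 132 + (-1477/8632 - 548967/839141) = 132 - 5978094401/7243465112 = 950159300383/7243465112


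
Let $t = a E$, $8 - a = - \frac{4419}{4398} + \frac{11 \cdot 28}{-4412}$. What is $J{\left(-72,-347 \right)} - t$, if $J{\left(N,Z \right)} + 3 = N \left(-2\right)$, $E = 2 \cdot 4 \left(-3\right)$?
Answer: $\frac{290081379}{808499} \approx 358.79$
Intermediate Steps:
$a = \frac{14673585}{1616998}$ ($a = 8 - \left(- \frac{4419}{4398} + \frac{11 \cdot 28}{-4412}\right) = 8 - \left(\left(-4419\right) \frac{1}{4398} + 308 \left(- \frac{1}{4412}\right)\right) = 8 - \left(- \frac{1473}{1466} - \frac{77}{1103}\right) = 8 - - \frac{1737601}{1616998} = 8 + \frac{1737601}{1616998} = \frac{14673585}{1616998} \approx 9.0746$)
$E = -24$ ($E = 8 \left(-3\right) = -24$)
$J{\left(N,Z \right)} = -3 - 2 N$ ($J{\left(N,Z \right)} = -3 + N \left(-2\right) = -3 - 2 N$)
$t = - \frac{176083020}{808499}$ ($t = \frac{14673585}{1616998} \left(-24\right) = - \frac{176083020}{808499} \approx -217.79$)
$J{\left(-72,-347 \right)} - t = \left(-3 - -144\right) - - \frac{176083020}{808499} = \left(-3 + 144\right) + \frac{176083020}{808499} = 141 + \frac{176083020}{808499} = \frac{290081379}{808499}$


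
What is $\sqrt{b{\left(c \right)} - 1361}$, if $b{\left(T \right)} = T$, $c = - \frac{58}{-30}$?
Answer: $\frac{i \sqrt{305790}}{15} \approx 36.866 i$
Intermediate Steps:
$c = \frac{29}{15}$ ($c = \left(-58\right) \left(- \frac{1}{30}\right) = \frac{29}{15} \approx 1.9333$)
$\sqrt{b{\left(c \right)} - 1361} = \sqrt{\frac{29}{15} - 1361} = \sqrt{- \frac{20386}{15}} = \frac{i \sqrt{305790}}{15}$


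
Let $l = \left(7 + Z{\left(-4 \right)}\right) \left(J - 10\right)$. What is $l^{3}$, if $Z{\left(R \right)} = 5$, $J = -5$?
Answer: $-5832000$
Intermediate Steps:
$l = -180$ ($l = \left(7 + 5\right) \left(-5 - 10\right) = 12 \left(-15\right) = -180$)
$l^{3} = \left(-180\right)^{3} = -5832000$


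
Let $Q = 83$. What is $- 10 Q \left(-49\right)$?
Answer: $40670$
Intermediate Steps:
$- 10 Q \left(-49\right) = \left(-10\right) 83 \left(-49\right) = \left(-830\right) \left(-49\right) = 40670$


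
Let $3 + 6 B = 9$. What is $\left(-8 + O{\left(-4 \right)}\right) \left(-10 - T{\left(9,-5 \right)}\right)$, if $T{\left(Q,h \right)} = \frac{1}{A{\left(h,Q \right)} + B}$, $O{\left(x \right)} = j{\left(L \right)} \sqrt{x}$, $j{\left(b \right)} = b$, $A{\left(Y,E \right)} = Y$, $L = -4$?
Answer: $78 + 78 i \approx 78.0 + 78.0 i$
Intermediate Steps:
$B = 1$ ($B = - \frac{1}{2} + \frac{1}{6} \cdot 9 = - \frac{1}{2} + \frac{3}{2} = 1$)
$O{\left(x \right)} = - 4 \sqrt{x}$
$T{\left(Q,h \right)} = \frac{1}{1 + h}$ ($T{\left(Q,h \right)} = \frac{1}{h + 1} = \frac{1}{1 + h}$)
$\left(-8 + O{\left(-4 \right)}\right) \left(-10 - T{\left(9,-5 \right)}\right) = \left(-8 - 4 \sqrt{-4}\right) \left(-10 - \frac{1}{1 - 5}\right) = \left(-8 - 4 \cdot 2 i\right) \left(-10 - \frac{1}{-4}\right) = \left(-8 - 8 i\right) \left(-10 - - \frac{1}{4}\right) = \left(-8 - 8 i\right) \left(-10 + \frac{1}{4}\right) = \left(-8 - 8 i\right) \left(- \frac{39}{4}\right) = 78 + 78 i$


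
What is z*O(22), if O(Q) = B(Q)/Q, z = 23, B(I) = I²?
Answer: 506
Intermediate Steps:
O(Q) = Q (O(Q) = Q²/Q = Q)
z*O(22) = 23*22 = 506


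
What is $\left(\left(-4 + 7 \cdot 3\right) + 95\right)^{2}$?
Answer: $12544$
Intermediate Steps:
$\left(\left(-4 + 7 \cdot 3\right) + 95\right)^{2} = \left(\left(-4 + 21\right) + 95\right)^{2} = \left(17 + 95\right)^{2} = 112^{2} = 12544$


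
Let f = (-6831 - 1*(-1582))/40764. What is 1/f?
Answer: -40764/5249 ≈ -7.7661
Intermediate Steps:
f = -5249/40764 (f = (-6831 + 1582)*(1/40764) = -5249*1/40764 = -5249/40764 ≈ -0.12877)
1/f = 1/(-5249/40764) = -40764/5249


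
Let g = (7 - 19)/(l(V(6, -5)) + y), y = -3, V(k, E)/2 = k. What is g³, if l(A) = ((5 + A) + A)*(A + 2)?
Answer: -1728/65450827 ≈ -2.6402e-5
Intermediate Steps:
V(k, E) = 2*k
l(A) = (2 + A)*(5 + 2*A) (l(A) = (5 + 2*A)*(2 + A) = (2 + A)*(5 + 2*A))
g = -12/403 (g = (7 - 19)/((10 + 2*(2*6)² + 9*(2*6)) - 3) = -12/((10 + 2*12² + 9*12) - 3) = -12/((10 + 2*144 + 108) - 3) = -12/((10 + 288 + 108) - 3) = -12/(406 - 3) = -12/403 ≈ -0.029777)
g³ = (-12/403)³ = -1728/65450827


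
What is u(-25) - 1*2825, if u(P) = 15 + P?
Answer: -2835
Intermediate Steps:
u(-25) - 1*2825 = (15 - 25) - 1*2825 = -10 - 2825 = -2835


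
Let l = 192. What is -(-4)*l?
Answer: 768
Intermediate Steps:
-(-4)*l = -(-4)*192 = -1*(-768) = 768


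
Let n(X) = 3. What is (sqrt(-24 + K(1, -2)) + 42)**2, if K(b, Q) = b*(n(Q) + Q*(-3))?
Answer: (42 + I*sqrt(15))**2 ≈ 1749.0 + 325.33*I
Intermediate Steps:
K(b, Q) = b*(3 - 3*Q) (K(b, Q) = b*(3 + Q*(-3)) = b*(3 - 3*Q))
(sqrt(-24 + K(1, -2)) + 42)**2 = (sqrt(-24 + 3*1*(1 - 1*(-2))) + 42)**2 = (sqrt(-24 + 3*1*(1 + 2)) + 42)**2 = (sqrt(-24 + 3*1*3) + 42)**2 = (sqrt(-24 + 9) + 42)**2 = (sqrt(-15) + 42)**2 = (I*sqrt(15) + 42)**2 = (42 + I*sqrt(15))**2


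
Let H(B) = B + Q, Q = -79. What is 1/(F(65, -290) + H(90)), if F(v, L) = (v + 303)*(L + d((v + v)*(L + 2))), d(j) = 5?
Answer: -1/104869 ≈ -9.5357e-6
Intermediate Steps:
F(v, L) = (5 + L)*(303 + v) (F(v, L) = (v + 303)*(L + 5) = (303 + v)*(5 + L) = (5 + L)*(303 + v))
H(B) = -79 + B (H(B) = B - 79 = -79 + B)
1/(F(65, -290) + H(90)) = 1/((1515 + 5*65 + 303*(-290) - 290*65) + (-79 + 90)) = 1/((1515 + 325 - 87870 - 18850) + 11) = 1/(-104880 + 11) = 1/(-104869) = -1/104869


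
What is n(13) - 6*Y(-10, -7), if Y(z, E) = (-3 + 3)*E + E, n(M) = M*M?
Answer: 211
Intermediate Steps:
n(M) = M**2
Y(z, E) = E (Y(z, E) = 0*E + E = 0 + E = E)
n(13) - 6*Y(-10, -7) = 13**2 - 6*(-7) = 169 + 42 = 211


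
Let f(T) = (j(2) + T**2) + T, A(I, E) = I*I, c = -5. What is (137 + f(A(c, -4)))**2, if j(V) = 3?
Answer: 624100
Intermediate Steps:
A(I, E) = I**2
f(T) = 3 + T + T**2 (f(T) = (3 + T**2) + T = 3 + T + T**2)
(137 + f(A(c, -4)))**2 = (137 + (3 + (-5)**2 + ((-5)**2)**2))**2 = (137 + (3 + 25 + 25**2))**2 = (137 + (3 + 25 + 625))**2 = (137 + 653)**2 = 790**2 = 624100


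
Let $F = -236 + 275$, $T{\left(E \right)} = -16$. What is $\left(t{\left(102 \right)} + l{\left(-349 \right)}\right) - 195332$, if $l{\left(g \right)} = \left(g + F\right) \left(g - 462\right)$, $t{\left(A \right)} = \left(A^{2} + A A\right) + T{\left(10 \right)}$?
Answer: $76870$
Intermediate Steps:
$F = 39$
$t{\left(A \right)} = -16 + 2 A^{2}$ ($t{\left(A \right)} = \left(A^{2} + A A\right) - 16 = \left(A^{2} + A^{2}\right) - 16 = 2 A^{2} - 16 = -16 + 2 A^{2}$)
$l{\left(g \right)} = \left(-462 + g\right) \left(39 + g\right)$ ($l{\left(g \right)} = \left(g + 39\right) \left(g - 462\right) = \left(39 + g\right) \left(-462 + g\right) = \left(-462 + g\right) \left(39 + g\right)$)
$\left(t{\left(102 \right)} + l{\left(-349 \right)}\right) - 195332 = \left(\left(-16 + 2 \cdot 102^{2}\right) - \left(-129609 - 121801\right)\right) - 195332 = \left(\left(-16 + 2 \cdot 10404\right) + \left(-18018 + 121801 + 147627\right)\right) - 195332 = \left(\left(-16 + 20808\right) + 251410\right) - 195332 = \left(20792 + 251410\right) - 195332 = 272202 - 195332 = 76870$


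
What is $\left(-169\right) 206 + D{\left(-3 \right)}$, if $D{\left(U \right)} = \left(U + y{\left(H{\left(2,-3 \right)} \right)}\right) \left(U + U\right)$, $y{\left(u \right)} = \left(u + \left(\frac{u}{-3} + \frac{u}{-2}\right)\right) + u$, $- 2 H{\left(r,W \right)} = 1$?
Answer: $- \frac{69585}{2} \approx -34793.0$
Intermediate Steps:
$H{\left(r,W \right)} = - \frac{1}{2}$ ($H{\left(r,W \right)} = \left(- \frac{1}{2}\right) 1 = - \frac{1}{2}$)
$y{\left(u \right)} = \frac{7 u}{6}$ ($y{\left(u \right)} = \left(u + \left(u \left(- \frac{1}{3}\right) + u \left(- \frac{1}{2}\right)\right)\right) + u = \left(u - \frac{5 u}{6}\right) + u = \frac{u}{6} + u = \frac{7 u}{6}$)
$D{\left(U \right)} = 2 U \left(- \frac{7}{12} + U\right)$ ($D{\left(U \right)} = \left(U + \frac{7}{6} \left(- \frac{1}{2}\right)\right) \left(U + U\right) = \left(U - \frac{7}{12}\right) 2 U = \left(- \frac{7}{12} + U\right) 2 U = 2 U \left(- \frac{7}{12} + U\right)$)
$\left(-169\right) 206 + D{\left(-3 \right)} = \left(-169\right) 206 + \frac{1}{6} \left(-3\right) \left(-7 + 12 \left(-3\right)\right) = -34814 + \frac{1}{6} \left(-3\right) \left(-7 - 36\right) = -34814 + \frac{1}{6} \left(-3\right) \left(-43\right) = -34814 + \frac{43}{2} = - \frac{69585}{2}$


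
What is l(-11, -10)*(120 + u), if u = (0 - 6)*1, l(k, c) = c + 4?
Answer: -684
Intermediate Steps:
l(k, c) = 4 + c
u = -6 (u = -6*1 = -6)
l(-11, -10)*(120 + u) = (4 - 10)*(120 - 6) = -6*114 = -684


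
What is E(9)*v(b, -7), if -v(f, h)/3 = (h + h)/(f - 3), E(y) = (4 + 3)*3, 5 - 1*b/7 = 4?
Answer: 441/2 ≈ 220.50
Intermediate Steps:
b = 7 (b = 35 - 7*4 = 35 - 28 = 7)
E(y) = 21 (E(y) = 7*3 = 21)
v(f, h) = -6*h/(-3 + f) (v(f, h) = -3*(h + h)/(f - 3) = -3*2*h/(-3 + f) = -6*h/(-3 + f))
E(9)*v(b, -7) = 21*(-6*(-7)/(-3 + 7)) = 21*(-6*(-7)/4) = 21*(-6*(-7)*1/4) = 21*(21/2) = 441/2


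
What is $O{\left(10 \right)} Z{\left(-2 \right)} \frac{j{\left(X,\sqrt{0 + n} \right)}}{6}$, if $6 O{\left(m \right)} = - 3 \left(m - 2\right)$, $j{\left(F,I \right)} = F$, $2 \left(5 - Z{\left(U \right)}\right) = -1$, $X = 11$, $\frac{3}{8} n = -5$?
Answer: $- \frac{121}{3} \approx -40.333$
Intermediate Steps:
$n = - \frac{40}{3}$ ($n = \frac{8}{3} \left(-5\right) = - \frac{40}{3} \approx -13.333$)
$Z{\left(U \right)} = \frac{11}{2}$ ($Z{\left(U \right)} = 5 - - \frac{1}{2} = 5 + \frac{1}{2} = \frac{11}{2}$)
$O{\left(m \right)} = 1 - \frac{m}{2}$ ($O{\left(m \right)} = \frac{\left(-3\right) \left(m - 2\right)}{6} = \frac{\left(-3\right) \left(-2 + m\right)}{6} = \frac{6 - 3 m}{6} = 1 - \frac{m}{2}$)
$O{\left(10 \right)} Z{\left(-2 \right)} \frac{j{\left(X,\sqrt{0 + n} \right)}}{6} = \left(1 - 5\right) \frac{11}{2} \cdot \frac{11}{6} = \left(1 - 5\right) \frac{11}{2} \cdot 11 \cdot \frac{1}{6} = \left(-4\right) \frac{11}{2} \cdot \frac{11}{6} = \left(-22\right) \frac{11}{6} = - \frac{121}{3}$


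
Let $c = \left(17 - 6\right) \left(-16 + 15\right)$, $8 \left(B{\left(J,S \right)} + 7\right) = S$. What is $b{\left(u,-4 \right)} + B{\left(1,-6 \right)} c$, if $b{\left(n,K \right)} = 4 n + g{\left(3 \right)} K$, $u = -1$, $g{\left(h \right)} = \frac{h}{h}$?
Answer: $\frac{309}{4} \approx 77.25$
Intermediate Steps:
$B{\left(J,S \right)} = -7 + \frac{S}{8}$
$g{\left(h \right)} = 1$
$b{\left(n,K \right)} = K + 4 n$ ($b{\left(n,K \right)} = 4 n + 1 K = 4 n + K = K + 4 n$)
$c = -11$ ($c = 11 \left(-1\right) = -11$)
$b{\left(u,-4 \right)} + B{\left(1,-6 \right)} c = \left(-4 + 4 \left(-1\right)\right) + \left(-7 + \frac{1}{8} \left(-6\right)\right) \left(-11\right) = \left(-4 - 4\right) + \left(-7 - \frac{3}{4}\right) \left(-11\right) = -8 - - \frac{341}{4} = -8 + \frac{341}{4} = \frac{309}{4}$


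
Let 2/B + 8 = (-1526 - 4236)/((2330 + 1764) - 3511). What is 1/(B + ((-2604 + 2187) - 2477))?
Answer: -5213/15087005 ≈ -0.00034553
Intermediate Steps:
B = -583/5213 (B = 2/(-8 + (-1526 - 4236)/((2330 + 1764) - 3511)) = 2/(-8 - 5762/(4094 - 3511)) = 2/(-8 - 5762/583) = 2/(-10426/583) = 2*(-583/10426) = -583/5213 ≈ -0.11184)
1/(B + ((-2604 + 2187) - 2477)) = 1/(-583/5213 + ((-2604 + 2187) - 2477)) = 1/(-583/5213 + (-417 - 2477)) = 1/(-583/5213 - 2894) = 1/(-15087005/5213) = -5213/15087005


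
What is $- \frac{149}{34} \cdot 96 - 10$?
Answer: $- \frac{7322}{17} \approx -430.71$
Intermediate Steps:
$- \frac{149}{34} \cdot 96 - 10 = \left(-149\right) \frac{1}{34} \cdot 96 - 10 = \left(- \frac{149}{34}\right) 96 - 10 = - \frac{7152}{17} - 10 = - \frac{7322}{17}$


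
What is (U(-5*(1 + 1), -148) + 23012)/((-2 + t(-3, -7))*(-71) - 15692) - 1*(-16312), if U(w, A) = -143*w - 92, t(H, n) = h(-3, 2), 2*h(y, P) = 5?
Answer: 102609052/6291 ≈ 16310.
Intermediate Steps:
h(y, P) = 5/2 (h(y, P) = (½)*5 = 5/2)
t(H, n) = 5/2
U(w, A) = -92 - 143*w
(U(-5*(1 + 1), -148) + 23012)/((-2 + t(-3, -7))*(-71) - 15692) - 1*(-16312) = ((-92 - (-715)*(1 + 1)) + 23012)/((-2 + 5/2)*(-71) - 15692) - 1*(-16312) = ((-92 - (-715)*2) + 23012)/((½)*(-71) - 15692) + 16312 = ((-92 - 143*(-10)) + 23012)/(-71/2 - 15692) + 16312 = ((-92 + 1430) + 23012)/(-31455/2) + 16312 = (1338 + 23012)*(-2/31455) + 16312 = 24350*(-2/31455) + 16312 = -9740/6291 + 16312 = 102609052/6291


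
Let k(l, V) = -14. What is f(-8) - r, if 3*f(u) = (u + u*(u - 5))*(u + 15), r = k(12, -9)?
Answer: 238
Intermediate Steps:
r = -14
f(u) = (15 + u)*(u + u*(-5 + u))/3 (f(u) = ((u + u*(u - 5))*(u + 15))/3 = ((u + u*(-5 + u))*(15 + u))/3 = ((15 + u)*(u + u*(-5 + u)))/3 = (15 + u)*(u + u*(-5 + u))/3)
f(-8) - r = (⅓)*(-8)*(-60 + (-8)² + 11*(-8)) - 1*(-14) = (⅓)*(-8)*(-60 + 64 - 88) + 14 = (⅓)*(-8)*(-84) + 14 = 224 + 14 = 238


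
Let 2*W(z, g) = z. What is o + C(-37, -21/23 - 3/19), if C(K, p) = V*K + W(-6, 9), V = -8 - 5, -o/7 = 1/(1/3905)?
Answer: -26857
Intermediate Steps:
o = -27335 (o = -7/(1/3905) = -7/1/3905 = -7*3905 = -27335)
W(z, g) = z/2
V = -13
C(K, p) = -3 - 13*K (C(K, p) = -13*K + (½)*(-6) = -13*K - 3 = -3 - 13*K)
o + C(-37, -21/23 - 3/19) = -27335 + (-3 - 13*(-37)) = -27335 + (-3 + 481) = -27335 + 478 = -26857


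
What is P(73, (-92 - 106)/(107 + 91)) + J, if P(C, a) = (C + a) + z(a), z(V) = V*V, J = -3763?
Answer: -3690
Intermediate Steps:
z(V) = V**2
P(C, a) = C + a + a**2 (P(C, a) = (C + a) + a**2 = C + a + a**2)
P(73, (-92 - 106)/(107 + 91)) + J = (73 + (-92 - 106)/(107 + 91) + ((-92 - 106)/(107 + 91))**2) - 3763 = (73 - 198/198 + (-198/198)**2) - 3763 = (73 - 198*1/198 + (-198*1/198)**2) - 3763 = (73 - 1 + (-1)**2) - 3763 = (73 - 1 + 1) - 3763 = 73 - 3763 = -3690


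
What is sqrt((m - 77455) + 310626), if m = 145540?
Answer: 3*sqrt(42079) ≈ 615.39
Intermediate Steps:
sqrt((m - 77455) + 310626) = sqrt((145540 - 77455) + 310626) = sqrt(68085 + 310626) = sqrt(378711) = 3*sqrt(42079)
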